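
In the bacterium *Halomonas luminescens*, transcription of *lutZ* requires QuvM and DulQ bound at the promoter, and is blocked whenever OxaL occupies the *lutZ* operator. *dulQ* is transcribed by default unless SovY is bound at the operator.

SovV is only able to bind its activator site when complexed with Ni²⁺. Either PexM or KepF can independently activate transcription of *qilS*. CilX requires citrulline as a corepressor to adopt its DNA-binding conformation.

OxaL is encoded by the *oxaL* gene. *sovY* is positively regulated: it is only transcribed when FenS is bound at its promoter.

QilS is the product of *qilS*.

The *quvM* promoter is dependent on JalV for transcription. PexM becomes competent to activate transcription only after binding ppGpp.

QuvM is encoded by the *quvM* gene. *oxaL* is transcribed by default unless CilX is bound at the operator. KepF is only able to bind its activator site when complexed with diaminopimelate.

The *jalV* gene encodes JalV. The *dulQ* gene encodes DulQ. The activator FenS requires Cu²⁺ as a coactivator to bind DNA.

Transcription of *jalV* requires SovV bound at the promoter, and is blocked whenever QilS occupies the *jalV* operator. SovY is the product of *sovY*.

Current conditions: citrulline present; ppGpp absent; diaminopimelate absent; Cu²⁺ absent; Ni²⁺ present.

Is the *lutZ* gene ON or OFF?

Citrulline is present, so CilX is active.
With repressor CilX bound, *oxaL* is not transcribed.
So OxaL is not produced.
ppGpp is absent, so PexM is inactive.
Diaminopimelate is absent, so KepF is inactive.
No activator is available at the *qilS* promoter, so *qilS* is not transcribed.
So QilS is not produced.
Ni²⁺ is present, so SovV is active.
No repressor is bound and SovV is active, so *jalV* is transcribed.
So JalV is produced and active.
No repressor is bound and JalV is active, so *quvM* is transcribed.
So QuvM is produced and active.
Cu²⁺ is absent, so FenS is inactive.
Required activator FenS is absent, so *sovY* is not transcribed.
So SovY is not produced.
With no repressor bound, *dulQ* is transcribed.
So DulQ is produced and active.
No repressor is bound and QuvM and DulQ are active, so *lutZ* is transcribed.

ON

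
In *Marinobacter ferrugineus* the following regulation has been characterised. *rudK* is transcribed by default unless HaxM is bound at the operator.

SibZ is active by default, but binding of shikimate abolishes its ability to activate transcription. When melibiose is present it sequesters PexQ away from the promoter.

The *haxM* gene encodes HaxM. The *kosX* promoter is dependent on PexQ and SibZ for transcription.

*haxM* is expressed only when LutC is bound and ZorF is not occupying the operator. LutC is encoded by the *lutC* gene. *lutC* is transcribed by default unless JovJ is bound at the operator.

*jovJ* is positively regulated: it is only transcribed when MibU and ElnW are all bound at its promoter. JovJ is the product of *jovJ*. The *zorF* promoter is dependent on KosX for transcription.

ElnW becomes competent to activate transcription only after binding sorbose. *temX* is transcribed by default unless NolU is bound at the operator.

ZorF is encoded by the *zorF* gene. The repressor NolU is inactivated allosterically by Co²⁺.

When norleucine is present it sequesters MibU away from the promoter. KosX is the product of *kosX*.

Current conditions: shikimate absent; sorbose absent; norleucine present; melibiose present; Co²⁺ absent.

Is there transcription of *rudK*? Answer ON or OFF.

Norleucine is present, so MibU is inactive.
Sorbose is absent, so ElnW is inactive.
Required activator MibU is absent, so *jovJ* is not transcribed.
So JovJ is not produced.
With no repressor bound, *lutC* is transcribed.
So LutC is produced and active.
Melibiose is present, so PexQ is inactive.
Shikimate is absent, so SibZ is active.
Required activator PexQ is absent, so *kosX* is not transcribed.
So KosX is not produced.
Required activator KosX is absent, so *zorF* is not transcribed.
So ZorF is not produced.
No repressor is bound and LutC is active, so *haxM* is transcribed.
So HaxM is produced and active.
With repressor HaxM bound, *rudK* is not transcribed.

OFF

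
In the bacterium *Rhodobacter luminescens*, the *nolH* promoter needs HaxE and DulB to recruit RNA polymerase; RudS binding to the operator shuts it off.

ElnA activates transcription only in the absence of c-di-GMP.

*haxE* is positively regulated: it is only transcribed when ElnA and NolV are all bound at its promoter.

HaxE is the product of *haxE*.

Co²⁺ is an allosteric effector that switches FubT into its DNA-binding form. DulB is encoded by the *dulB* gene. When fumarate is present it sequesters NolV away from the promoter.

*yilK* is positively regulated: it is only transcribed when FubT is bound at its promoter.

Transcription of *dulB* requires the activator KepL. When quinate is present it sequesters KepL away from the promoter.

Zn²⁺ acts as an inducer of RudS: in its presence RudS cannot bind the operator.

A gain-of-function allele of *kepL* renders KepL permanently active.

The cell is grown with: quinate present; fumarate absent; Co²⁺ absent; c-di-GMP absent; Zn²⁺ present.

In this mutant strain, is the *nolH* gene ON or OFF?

ON

Zn²⁺ is present, so RudS is inactive.
c-di-GMP is absent, so ElnA is active.
Fumarate is absent, so NolV is active.
No repressor is bound and ElnA and NolV are active, so *haxE* is transcribed.
So HaxE is produced and active.
KepL is constitutively active in this strain.
No repressor is bound and KepL is active, so *dulB* is transcribed.
So DulB is produced and active.
No repressor is bound and HaxE and DulB are active, so *nolH* is transcribed.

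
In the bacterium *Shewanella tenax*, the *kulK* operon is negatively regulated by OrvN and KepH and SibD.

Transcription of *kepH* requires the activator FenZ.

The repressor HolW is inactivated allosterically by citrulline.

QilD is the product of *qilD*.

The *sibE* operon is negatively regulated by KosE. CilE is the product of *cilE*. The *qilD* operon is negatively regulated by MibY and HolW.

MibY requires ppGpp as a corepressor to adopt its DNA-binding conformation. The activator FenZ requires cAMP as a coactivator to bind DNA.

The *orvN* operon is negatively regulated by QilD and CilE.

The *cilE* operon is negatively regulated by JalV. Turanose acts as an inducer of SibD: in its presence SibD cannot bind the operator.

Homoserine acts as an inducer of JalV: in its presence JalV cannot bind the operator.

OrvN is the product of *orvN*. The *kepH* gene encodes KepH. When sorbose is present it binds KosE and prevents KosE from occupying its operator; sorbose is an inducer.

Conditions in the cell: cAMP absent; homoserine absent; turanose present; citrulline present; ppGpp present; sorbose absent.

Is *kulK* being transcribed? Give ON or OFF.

OFF

ppGpp is present, so MibY is active.
Citrulline is present, so HolW is inactive.
With repressor MibY bound, *qilD* is not transcribed.
So QilD is not produced.
Homoserine is absent, so JalV is active.
With repressor JalV bound, *cilE* is not transcribed.
So CilE is not produced.
With no repressor bound, *orvN* is transcribed.
So OrvN is produced and active.
cAMP is absent, so FenZ is inactive.
Required activator FenZ is absent, so *kepH* is not transcribed.
So KepH is not produced.
Turanose is present, so SibD is inactive.
With repressor OrvN bound, *kulK* is not transcribed.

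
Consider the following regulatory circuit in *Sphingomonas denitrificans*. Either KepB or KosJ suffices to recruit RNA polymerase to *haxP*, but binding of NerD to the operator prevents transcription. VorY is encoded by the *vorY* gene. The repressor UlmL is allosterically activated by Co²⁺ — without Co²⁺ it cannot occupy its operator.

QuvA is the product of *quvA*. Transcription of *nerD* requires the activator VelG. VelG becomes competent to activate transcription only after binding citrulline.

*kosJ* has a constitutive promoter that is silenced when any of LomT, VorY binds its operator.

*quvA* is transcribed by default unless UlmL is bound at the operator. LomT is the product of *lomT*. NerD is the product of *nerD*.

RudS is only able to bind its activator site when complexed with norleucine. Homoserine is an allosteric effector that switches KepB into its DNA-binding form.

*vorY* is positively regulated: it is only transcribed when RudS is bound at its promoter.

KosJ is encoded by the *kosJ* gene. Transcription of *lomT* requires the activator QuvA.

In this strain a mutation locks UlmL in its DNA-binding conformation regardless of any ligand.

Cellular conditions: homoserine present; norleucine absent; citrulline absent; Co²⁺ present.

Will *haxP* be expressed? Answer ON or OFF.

Citrulline is absent, so VelG is inactive.
Required activator VelG is absent, so *nerD* is not transcribed.
So NerD is not produced.
Homoserine is present, so KepB is active.
UlmL is constitutively active in this strain.
With repressor UlmL bound, *quvA* is not transcribed.
So QuvA is not produced.
Required activator QuvA is absent, so *lomT* is not transcribed.
So LomT is not produced.
Norleucine is absent, so RudS is inactive.
Required activator RudS is absent, so *vorY* is not transcribed.
So VorY is not produced.
With no repressor bound, *kosJ* is transcribed.
So KosJ is produced and active.
Activator KepB is present, so *haxP* is transcribed.

ON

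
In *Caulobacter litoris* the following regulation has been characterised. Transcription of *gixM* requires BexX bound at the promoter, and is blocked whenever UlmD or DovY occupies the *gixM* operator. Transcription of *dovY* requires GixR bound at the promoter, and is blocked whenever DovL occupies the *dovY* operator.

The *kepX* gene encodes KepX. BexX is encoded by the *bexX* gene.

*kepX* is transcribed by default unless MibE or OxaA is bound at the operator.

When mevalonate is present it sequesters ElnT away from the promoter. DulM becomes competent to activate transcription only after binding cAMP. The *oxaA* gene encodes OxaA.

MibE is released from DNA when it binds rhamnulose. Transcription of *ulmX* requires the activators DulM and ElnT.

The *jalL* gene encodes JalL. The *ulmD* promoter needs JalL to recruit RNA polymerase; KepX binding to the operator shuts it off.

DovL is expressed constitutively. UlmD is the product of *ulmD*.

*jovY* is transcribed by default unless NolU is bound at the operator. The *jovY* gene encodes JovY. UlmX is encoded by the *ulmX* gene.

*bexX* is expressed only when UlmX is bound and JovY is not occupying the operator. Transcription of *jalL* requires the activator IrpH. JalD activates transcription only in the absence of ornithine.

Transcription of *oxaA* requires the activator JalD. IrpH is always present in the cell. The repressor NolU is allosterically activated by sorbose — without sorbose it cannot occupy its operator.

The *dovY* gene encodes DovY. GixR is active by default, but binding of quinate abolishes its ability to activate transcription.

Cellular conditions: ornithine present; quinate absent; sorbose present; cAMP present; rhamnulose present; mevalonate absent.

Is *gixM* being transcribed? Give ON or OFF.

ON

Rhamnulose is present, so MibE is inactive.
Ornithine is present, so JalD is inactive.
Required activator JalD is absent, so *oxaA* is not transcribed.
So OxaA is not produced.
With no repressor bound, *kepX* is transcribed.
So KepX is produced and active.
IrpH is produced constitutively and is active.
No repressor is bound and IrpH is active, so *jalL* is transcribed.
So JalL is produced and active.
With repressor KepX bound, *ulmD* is not transcribed.
So UlmD is not produced.
Quinate is absent, so GixR is active.
DovL is produced constitutively and is active.
With repressor DovL bound, *dovY* is not transcribed.
So DovY is not produced.
cAMP is present, so DulM is active.
Mevalonate is absent, so ElnT is active.
No repressor is bound and DulM and ElnT are active, so *ulmX* is transcribed.
So UlmX is produced and active.
Sorbose is present, so NolU is active.
With repressor NolU bound, *jovY* is not transcribed.
So JovY is not produced.
No repressor is bound and UlmX is active, so *bexX* is transcribed.
So BexX is produced and active.
No repressor is bound and BexX is active, so *gixM* is transcribed.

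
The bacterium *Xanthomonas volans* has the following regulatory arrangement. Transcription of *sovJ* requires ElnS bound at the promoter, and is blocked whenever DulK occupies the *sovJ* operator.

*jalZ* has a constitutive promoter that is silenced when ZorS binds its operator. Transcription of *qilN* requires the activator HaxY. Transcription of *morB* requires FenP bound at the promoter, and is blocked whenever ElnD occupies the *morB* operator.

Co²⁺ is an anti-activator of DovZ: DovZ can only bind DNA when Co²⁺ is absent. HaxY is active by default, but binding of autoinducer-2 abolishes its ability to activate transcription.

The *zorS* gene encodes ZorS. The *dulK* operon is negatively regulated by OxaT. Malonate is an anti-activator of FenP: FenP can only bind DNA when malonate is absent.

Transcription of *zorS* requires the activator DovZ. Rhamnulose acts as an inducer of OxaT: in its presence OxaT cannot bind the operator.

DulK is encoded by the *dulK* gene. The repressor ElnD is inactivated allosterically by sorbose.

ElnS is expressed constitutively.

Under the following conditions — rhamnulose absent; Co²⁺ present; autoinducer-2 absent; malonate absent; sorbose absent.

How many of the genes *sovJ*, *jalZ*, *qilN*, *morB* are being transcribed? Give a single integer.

3

Rhamnulose is absent, so OxaT is active.
With repressor OxaT bound, *dulK* is not transcribed.
So DulK is not produced.
ElnS is produced constitutively and is active.
No repressor is bound and ElnS is active, so *sovJ* is transcribed.
→ *sovJ* is ON.
Co²⁺ is present, so DovZ is inactive.
Required activator DovZ is absent, so *zorS* is not transcribed.
So ZorS is not produced.
With no repressor bound, *jalZ* is transcribed.
→ *jalZ* is ON.
Autoinducer-2 is absent, so HaxY is active.
No repressor is bound and HaxY is active, so *qilN* is transcribed.
→ *qilN* is ON.
Malonate is absent, so FenP is active.
Sorbose is absent, so ElnD is active.
With repressor ElnD bound, *morB* is not transcribed.
→ *morB* is OFF.
3 of the 4 genes are transcribed.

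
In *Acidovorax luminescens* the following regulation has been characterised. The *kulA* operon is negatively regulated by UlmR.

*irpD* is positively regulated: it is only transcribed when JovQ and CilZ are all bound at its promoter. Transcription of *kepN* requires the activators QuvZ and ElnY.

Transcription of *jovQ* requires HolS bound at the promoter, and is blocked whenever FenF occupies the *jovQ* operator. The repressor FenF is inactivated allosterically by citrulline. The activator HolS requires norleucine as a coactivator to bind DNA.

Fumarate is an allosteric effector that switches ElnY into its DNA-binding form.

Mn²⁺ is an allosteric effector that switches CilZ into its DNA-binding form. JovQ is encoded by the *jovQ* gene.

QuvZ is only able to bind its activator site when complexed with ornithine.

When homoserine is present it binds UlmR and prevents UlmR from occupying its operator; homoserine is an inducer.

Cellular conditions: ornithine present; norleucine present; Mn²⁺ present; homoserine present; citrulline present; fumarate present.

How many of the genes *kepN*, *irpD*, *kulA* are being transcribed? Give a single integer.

Ornithine is present, so QuvZ is active.
Fumarate is present, so ElnY is active.
No repressor is bound and QuvZ and ElnY are active, so *kepN* is transcribed.
→ *kepN* is ON.
Norleucine is present, so HolS is active.
Citrulline is present, so FenF is inactive.
No repressor is bound and HolS is active, so *jovQ* is transcribed.
So JovQ is produced and active.
Mn²⁺ is present, so CilZ is active.
No repressor is bound and JovQ and CilZ are active, so *irpD* is transcribed.
→ *irpD* is ON.
Homoserine is present, so UlmR is inactive.
With no repressor bound, *kulA* is transcribed.
→ *kulA* is ON.
3 of the 3 genes are transcribed.

3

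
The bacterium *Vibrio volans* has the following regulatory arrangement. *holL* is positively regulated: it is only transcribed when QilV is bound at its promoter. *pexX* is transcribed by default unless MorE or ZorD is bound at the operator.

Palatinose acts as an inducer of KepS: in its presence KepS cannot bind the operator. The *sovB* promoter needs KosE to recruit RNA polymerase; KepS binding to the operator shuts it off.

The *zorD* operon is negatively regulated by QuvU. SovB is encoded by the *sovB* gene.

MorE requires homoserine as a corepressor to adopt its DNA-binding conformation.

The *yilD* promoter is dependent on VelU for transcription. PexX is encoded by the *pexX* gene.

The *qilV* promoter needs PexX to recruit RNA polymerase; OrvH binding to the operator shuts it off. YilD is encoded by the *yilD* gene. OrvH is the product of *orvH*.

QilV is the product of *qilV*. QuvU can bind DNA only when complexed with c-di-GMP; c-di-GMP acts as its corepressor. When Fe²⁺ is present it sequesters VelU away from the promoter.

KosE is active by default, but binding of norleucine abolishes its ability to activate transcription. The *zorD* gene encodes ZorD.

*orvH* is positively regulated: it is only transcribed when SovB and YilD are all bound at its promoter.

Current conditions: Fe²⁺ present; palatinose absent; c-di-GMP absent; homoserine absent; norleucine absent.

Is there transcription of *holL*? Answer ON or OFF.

OFF

Palatinose is absent, so KepS is active.
Norleucine is absent, so KosE is active.
With repressor KepS bound, *sovB* is not transcribed.
So SovB is not produced.
Fe²⁺ is present, so VelU is inactive.
Required activator VelU is absent, so *yilD* is not transcribed.
So YilD is not produced.
Required activator SovB is absent, so *orvH* is not transcribed.
So OrvH is not produced.
Homoserine is absent, so MorE is inactive.
c-di-GMP is absent, so QuvU is inactive.
With no repressor bound, *zorD* is transcribed.
So ZorD is produced and active.
With repressor ZorD bound, *pexX* is not transcribed.
So PexX is not produced.
Required activator PexX is absent, so *qilV* is not transcribed.
So QilV is not produced.
Required activator QilV is absent, so *holL* is not transcribed.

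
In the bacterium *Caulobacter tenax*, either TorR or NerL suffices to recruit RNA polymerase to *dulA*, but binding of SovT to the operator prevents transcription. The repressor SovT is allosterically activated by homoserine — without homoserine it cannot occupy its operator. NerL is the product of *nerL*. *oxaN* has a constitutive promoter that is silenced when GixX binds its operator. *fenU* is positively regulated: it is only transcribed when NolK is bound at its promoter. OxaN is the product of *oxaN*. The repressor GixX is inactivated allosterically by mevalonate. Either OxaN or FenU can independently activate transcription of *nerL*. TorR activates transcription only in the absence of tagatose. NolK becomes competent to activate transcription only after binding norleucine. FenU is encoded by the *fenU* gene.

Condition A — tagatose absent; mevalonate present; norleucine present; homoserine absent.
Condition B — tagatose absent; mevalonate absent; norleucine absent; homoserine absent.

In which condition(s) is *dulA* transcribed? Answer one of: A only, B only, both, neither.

Condition A:
Tagatose is absent, so TorR is active.
Mevalonate is present, so GixX is inactive.
With no repressor bound, *oxaN* is transcribed.
So OxaN is produced and active.
Norleucine is present, so NolK is active.
No repressor is bound and NolK is active, so *fenU* is transcribed.
So FenU is produced and active.
Activator OxaN is present, so *nerL* is transcribed.
So NerL is produced and active.
Homoserine is absent, so SovT is inactive.
Activator TorR is present, so *dulA* is transcribed.
→ *dulA* is ON in A.
Condition B:
Tagatose is absent, so TorR is active.
Mevalonate is absent, so GixX is active.
With repressor GixX bound, *oxaN* is not transcribed.
So OxaN is not produced.
Norleucine is absent, so NolK is inactive.
Required activator NolK is absent, so *fenU* is not transcribed.
So FenU is not produced.
No activator is available at the *nerL* promoter, so *nerL* is not transcribed.
So NerL is not produced.
Homoserine is absent, so SovT is inactive.
Activator TorR is present, so *dulA* is transcribed.
→ *dulA* is ON in B.

both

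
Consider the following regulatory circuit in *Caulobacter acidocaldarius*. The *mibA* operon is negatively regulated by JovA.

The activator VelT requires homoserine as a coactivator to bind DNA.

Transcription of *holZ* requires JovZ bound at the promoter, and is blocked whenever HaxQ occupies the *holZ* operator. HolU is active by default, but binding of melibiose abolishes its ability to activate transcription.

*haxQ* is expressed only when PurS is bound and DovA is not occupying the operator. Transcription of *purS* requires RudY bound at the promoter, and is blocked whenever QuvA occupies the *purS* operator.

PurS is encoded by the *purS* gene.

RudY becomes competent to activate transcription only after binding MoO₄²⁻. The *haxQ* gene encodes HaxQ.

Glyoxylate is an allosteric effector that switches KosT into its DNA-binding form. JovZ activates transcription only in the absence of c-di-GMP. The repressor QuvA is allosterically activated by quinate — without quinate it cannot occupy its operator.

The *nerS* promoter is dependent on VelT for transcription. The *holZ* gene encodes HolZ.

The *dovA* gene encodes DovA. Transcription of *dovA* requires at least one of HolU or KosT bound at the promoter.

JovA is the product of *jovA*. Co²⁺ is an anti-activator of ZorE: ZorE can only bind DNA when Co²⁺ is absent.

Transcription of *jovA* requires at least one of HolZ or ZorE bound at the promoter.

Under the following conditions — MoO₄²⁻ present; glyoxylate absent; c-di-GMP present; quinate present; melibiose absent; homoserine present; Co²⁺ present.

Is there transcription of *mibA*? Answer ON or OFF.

Melibiose is absent, so HolU is active.
Glyoxylate is absent, so KosT is inactive.
Activator HolU is present, so *dovA* is transcribed.
So DovA is produced and active.
MoO₄²⁻ is present, so RudY is active.
Quinate is present, so QuvA is active.
With repressor QuvA bound, *purS* is not transcribed.
So PurS is not produced.
With repressor DovA bound, *haxQ* is not transcribed.
So HaxQ is not produced.
c-di-GMP is present, so JovZ is inactive.
Required activator JovZ is absent, so *holZ* is not transcribed.
So HolZ is not produced.
Co²⁺ is present, so ZorE is inactive.
No activator is available at the *jovA* promoter, so *jovA* is not transcribed.
So JovA is not produced.
With no repressor bound, *mibA* is transcribed.

ON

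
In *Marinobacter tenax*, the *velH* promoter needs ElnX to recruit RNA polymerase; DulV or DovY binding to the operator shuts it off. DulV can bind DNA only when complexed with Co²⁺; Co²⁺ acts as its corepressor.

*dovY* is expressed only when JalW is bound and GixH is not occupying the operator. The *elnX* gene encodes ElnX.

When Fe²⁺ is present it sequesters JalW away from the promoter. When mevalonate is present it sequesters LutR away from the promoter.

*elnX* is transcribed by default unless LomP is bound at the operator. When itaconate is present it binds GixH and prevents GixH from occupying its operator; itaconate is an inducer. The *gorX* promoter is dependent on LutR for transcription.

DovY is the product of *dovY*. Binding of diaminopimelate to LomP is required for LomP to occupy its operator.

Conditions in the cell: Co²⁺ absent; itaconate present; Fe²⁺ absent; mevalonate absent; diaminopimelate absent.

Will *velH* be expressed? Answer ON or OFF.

OFF

Co²⁺ is absent, so DulV is inactive.
Fe²⁺ is absent, so JalW is active.
Itaconate is present, so GixH is inactive.
No repressor is bound and JalW is active, so *dovY* is transcribed.
So DovY is produced and active.
Diaminopimelate is absent, so LomP is inactive.
With no repressor bound, *elnX* is transcribed.
So ElnX is produced and active.
With repressor DovY bound, *velH* is not transcribed.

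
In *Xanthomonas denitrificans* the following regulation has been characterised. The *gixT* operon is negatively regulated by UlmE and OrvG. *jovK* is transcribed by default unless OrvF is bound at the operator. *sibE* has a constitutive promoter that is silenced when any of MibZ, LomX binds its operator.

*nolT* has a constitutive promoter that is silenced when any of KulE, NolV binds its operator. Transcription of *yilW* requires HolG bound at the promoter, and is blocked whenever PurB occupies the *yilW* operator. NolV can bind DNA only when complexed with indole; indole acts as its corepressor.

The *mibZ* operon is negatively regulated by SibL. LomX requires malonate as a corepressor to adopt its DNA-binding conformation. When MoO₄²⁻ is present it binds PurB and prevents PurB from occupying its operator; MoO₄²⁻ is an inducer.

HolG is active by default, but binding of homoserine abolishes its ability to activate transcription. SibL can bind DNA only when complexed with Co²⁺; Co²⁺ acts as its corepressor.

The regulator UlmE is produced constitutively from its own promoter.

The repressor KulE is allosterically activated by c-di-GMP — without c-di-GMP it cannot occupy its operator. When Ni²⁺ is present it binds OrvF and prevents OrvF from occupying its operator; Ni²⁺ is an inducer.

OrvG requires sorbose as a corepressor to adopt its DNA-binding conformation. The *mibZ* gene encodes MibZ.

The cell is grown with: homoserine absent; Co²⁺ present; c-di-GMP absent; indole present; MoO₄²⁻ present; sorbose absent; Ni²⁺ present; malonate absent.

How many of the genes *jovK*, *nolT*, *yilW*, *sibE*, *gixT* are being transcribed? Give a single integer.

Ni²⁺ is present, so OrvF is inactive.
With no repressor bound, *jovK* is transcribed.
→ *jovK* is ON.
c-di-GMP is absent, so KulE is inactive.
Indole is present, so NolV is active.
With repressor NolV bound, *nolT* is not transcribed.
→ *nolT* is OFF.
MoO₄²⁻ is present, so PurB is inactive.
Homoserine is absent, so HolG is active.
No repressor is bound and HolG is active, so *yilW* is transcribed.
→ *yilW* is ON.
Co²⁺ is present, so SibL is active.
With repressor SibL bound, *mibZ* is not transcribed.
So MibZ is not produced.
Malonate is absent, so LomX is inactive.
With no repressor bound, *sibE* is transcribed.
→ *sibE* is ON.
UlmE is produced constitutively and is active.
Sorbose is absent, so OrvG is inactive.
With repressor UlmE bound, *gixT* is not transcribed.
→ *gixT* is OFF.
3 of the 5 genes are transcribed.

3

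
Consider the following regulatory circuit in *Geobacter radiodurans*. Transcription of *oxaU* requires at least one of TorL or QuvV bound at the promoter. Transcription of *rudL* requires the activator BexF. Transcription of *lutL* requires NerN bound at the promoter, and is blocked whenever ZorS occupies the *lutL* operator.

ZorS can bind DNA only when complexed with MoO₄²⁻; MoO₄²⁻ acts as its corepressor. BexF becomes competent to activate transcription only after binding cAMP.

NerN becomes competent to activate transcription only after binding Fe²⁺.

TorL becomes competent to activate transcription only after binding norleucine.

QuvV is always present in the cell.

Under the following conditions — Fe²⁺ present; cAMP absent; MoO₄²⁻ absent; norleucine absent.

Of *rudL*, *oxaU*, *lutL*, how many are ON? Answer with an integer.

2

cAMP is absent, so BexF is inactive.
Required activator BexF is absent, so *rudL* is not transcribed.
→ *rudL* is OFF.
Norleucine is absent, so TorL is inactive.
QuvV is produced constitutively and is active.
Activator QuvV is present, so *oxaU* is transcribed.
→ *oxaU* is ON.
Fe²⁺ is present, so NerN is active.
MoO₄²⁻ is absent, so ZorS is inactive.
No repressor is bound and NerN is active, so *lutL* is transcribed.
→ *lutL* is ON.
2 of the 3 genes are transcribed.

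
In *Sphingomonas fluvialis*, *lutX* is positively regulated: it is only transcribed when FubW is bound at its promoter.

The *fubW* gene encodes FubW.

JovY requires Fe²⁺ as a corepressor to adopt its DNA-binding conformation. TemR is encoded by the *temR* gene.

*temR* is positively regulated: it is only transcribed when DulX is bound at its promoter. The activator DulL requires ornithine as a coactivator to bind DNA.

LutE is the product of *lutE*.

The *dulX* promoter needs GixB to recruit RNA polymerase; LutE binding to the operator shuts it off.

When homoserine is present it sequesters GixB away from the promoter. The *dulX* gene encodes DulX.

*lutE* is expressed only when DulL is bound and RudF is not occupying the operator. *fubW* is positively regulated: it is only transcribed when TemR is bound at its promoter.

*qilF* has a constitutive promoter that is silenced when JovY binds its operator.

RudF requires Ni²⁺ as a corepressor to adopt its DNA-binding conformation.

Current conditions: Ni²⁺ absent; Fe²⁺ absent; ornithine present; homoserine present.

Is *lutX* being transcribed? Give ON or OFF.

Ni²⁺ is absent, so RudF is inactive.
Ornithine is present, so DulL is active.
No repressor is bound and DulL is active, so *lutE* is transcribed.
So LutE is produced and active.
Homoserine is present, so GixB is inactive.
With repressor LutE bound, *dulX* is not transcribed.
So DulX is not produced.
Required activator DulX is absent, so *temR* is not transcribed.
So TemR is not produced.
Required activator TemR is absent, so *fubW* is not transcribed.
So FubW is not produced.
Required activator FubW is absent, so *lutX* is not transcribed.

OFF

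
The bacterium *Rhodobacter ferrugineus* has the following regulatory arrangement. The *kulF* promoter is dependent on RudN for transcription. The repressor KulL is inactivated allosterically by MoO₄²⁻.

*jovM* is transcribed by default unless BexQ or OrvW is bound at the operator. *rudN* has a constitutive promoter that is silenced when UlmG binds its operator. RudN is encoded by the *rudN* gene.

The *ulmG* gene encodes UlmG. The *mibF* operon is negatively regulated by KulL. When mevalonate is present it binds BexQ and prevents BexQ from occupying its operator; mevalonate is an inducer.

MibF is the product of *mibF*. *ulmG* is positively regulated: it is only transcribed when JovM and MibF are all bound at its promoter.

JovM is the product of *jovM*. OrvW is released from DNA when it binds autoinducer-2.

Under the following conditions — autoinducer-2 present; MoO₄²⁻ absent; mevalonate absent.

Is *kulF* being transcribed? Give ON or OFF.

Mevalonate is absent, so BexQ is active.
Autoinducer-2 is present, so OrvW is inactive.
With repressor BexQ bound, *jovM* is not transcribed.
So JovM is not produced.
MoO₄²⁻ is absent, so KulL is active.
With repressor KulL bound, *mibF* is not transcribed.
So MibF is not produced.
Required activator JovM is absent, so *ulmG* is not transcribed.
So UlmG is not produced.
With no repressor bound, *rudN* is transcribed.
So RudN is produced and active.
No repressor is bound and RudN is active, so *kulF* is transcribed.

ON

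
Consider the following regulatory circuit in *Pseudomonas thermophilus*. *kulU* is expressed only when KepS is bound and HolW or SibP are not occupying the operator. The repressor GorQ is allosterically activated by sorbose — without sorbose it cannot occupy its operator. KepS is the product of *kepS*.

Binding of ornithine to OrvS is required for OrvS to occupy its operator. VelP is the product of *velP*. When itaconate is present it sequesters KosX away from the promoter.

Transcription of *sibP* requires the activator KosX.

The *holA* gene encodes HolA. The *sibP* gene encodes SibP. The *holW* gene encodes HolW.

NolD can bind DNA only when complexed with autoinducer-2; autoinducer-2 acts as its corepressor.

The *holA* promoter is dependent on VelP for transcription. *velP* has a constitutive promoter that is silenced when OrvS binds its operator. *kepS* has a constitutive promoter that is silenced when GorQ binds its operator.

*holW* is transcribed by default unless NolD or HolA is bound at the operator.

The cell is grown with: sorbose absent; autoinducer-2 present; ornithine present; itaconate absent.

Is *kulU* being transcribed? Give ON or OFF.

OFF

Autoinducer-2 is present, so NolD is active.
Ornithine is present, so OrvS is active.
With repressor OrvS bound, *velP* is not transcribed.
So VelP is not produced.
Required activator VelP is absent, so *holA* is not transcribed.
So HolA is not produced.
With repressor NolD bound, *holW* is not transcribed.
So HolW is not produced.
Itaconate is absent, so KosX is active.
No repressor is bound and KosX is active, so *sibP* is transcribed.
So SibP is produced and active.
Sorbose is absent, so GorQ is inactive.
With no repressor bound, *kepS* is transcribed.
So KepS is produced and active.
With repressor SibP bound, *kulU* is not transcribed.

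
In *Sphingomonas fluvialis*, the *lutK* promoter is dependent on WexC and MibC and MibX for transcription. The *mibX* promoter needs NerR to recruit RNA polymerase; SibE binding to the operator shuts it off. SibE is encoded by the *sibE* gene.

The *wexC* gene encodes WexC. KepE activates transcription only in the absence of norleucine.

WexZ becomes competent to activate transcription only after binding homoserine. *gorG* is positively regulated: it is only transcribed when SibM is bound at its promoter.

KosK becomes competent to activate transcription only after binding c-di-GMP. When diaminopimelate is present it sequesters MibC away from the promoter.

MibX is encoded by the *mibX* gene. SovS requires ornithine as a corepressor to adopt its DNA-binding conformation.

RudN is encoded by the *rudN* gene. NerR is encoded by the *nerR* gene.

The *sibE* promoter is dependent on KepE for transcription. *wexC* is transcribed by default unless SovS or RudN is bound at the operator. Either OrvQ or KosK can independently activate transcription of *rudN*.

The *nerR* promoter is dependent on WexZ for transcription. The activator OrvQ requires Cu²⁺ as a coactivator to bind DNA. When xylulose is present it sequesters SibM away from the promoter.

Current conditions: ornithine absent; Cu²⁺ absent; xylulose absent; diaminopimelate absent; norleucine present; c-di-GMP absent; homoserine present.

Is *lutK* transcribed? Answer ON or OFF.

Ornithine is absent, so SovS is inactive.
Cu²⁺ is absent, so OrvQ is inactive.
c-di-GMP is absent, so KosK is inactive.
No activator is available at the *rudN* promoter, so *rudN* is not transcribed.
So RudN is not produced.
With no repressor bound, *wexC* is transcribed.
So WexC is produced and active.
Diaminopimelate is absent, so MibC is active.
Norleucine is present, so KepE is inactive.
Required activator KepE is absent, so *sibE* is not transcribed.
So SibE is not produced.
Homoserine is present, so WexZ is active.
No repressor is bound and WexZ is active, so *nerR* is transcribed.
So NerR is produced and active.
No repressor is bound and NerR is active, so *mibX* is transcribed.
So MibX is produced and active.
No repressor is bound and WexC and MibC and MibX are active, so *lutK* is transcribed.

ON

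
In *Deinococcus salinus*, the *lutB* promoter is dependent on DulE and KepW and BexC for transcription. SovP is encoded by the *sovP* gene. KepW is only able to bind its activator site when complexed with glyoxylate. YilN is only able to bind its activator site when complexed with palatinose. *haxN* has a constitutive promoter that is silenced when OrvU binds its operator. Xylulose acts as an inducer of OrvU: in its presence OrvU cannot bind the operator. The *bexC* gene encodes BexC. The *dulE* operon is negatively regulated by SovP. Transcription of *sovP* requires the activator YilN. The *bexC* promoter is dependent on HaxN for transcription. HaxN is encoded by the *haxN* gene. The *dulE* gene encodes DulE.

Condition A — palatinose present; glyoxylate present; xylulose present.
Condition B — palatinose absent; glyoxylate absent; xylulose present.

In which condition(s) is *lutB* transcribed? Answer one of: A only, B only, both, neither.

Condition A:
Palatinose is present, so YilN is active.
No repressor is bound and YilN is active, so *sovP* is transcribed.
So SovP is produced and active.
With repressor SovP bound, *dulE* is not transcribed.
So DulE is not produced.
Glyoxylate is present, so KepW is active.
Xylulose is present, so OrvU is inactive.
With no repressor bound, *haxN* is transcribed.
So HaxN is produced and active.
No repressor is bound and HaxN is active, so *bexC* is transcribed.
So BexC is produced and active.
Required activator DulE is absent, so *lutB* is not transcribed.
→ *lutB* is OFF in A.
Condition B:
Palatinose is absent, so YilN is inactive.
Required activator YilN is absent, so *sovP* is not transcribed.
So SovP is not produced.
With no repressor bound, *dulE* is transcribed.
So DulE is produced and active.
Glyoxylate is absent, so KepW is inactive.
Xylulose is present, so OrvU is inactive.
With no repressor bound, *haxN* is transcribed.
So HaxN is produced and active.
No repressor is bound and HaxN is active, so *bexC* is transcribed.
So BexC is produced and active.
Required activator KepW is absent, so *lutB* is not transcribed.
→ *lutB* is OFF in B.

neither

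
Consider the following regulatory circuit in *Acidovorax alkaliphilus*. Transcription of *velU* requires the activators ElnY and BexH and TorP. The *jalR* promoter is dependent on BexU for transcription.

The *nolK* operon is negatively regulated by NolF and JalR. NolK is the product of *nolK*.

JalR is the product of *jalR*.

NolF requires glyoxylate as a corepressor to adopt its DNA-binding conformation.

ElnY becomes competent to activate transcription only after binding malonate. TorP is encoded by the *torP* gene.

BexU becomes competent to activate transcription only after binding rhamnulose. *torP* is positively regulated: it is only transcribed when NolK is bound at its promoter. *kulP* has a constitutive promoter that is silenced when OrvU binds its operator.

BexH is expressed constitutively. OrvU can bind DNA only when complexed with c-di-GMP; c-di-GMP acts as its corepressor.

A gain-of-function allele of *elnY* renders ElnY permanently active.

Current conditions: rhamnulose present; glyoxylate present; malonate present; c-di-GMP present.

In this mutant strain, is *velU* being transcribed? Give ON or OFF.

ElnY is constitutively active in this strain.
BexH is produced constitutively and is active.
Glyoxylate is present, so NolF is active.
Rhamnulose is present, so BexU is active.
No repressor is bound and BexU is active, so *jalR* is transcribed.
So JalR is produced and active.
With repressor NolF bound, *nolK* is not transcribed.
So NolK is not produced.
Required activator NolK is absent, so *torP* is not transcribed.
So TorP is not produced.
Required activator TorP is absent, so *velU* is not transcribed.

OFF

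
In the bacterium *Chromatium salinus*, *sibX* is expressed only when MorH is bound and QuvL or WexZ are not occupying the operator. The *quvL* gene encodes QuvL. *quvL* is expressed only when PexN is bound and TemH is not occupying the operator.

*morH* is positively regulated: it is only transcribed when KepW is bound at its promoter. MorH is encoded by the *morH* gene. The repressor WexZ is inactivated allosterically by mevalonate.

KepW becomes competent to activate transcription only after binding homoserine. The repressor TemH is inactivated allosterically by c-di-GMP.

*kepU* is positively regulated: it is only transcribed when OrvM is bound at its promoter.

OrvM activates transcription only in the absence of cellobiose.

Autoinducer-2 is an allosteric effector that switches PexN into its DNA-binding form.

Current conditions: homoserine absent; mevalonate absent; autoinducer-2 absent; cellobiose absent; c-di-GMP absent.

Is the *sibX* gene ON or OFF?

OFF

c-di-GMP is absent, so TemH is active.
Autoinducer-2 is absent, so PexN is inactive.
With repressor TemH bound, *quvL* is not transcribed.
So QuvL is not produced.
Mevalonate is absent, so WexZ is active.
Homoserine is absent, so KepW is inactive.
Required activator KepW is absent, so *morH* is not transcribed.
So MorH is not produced.
With repressor WexZ bound, *sibX* is not transcribed.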